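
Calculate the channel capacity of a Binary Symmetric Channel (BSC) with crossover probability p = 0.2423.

For BSC with error probability p:
C = 1 - H(p) where H(p) is binary entropy
H(0.2423) = -0.2423 × log₂(0.2423) - 0.7577 × log₂(0.7577)
H(p) = 0.7988
C = 1 - 0.7988 = 0.2012 bits/use


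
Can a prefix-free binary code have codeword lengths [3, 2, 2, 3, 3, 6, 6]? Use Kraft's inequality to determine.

Kraft inequality: Σ 2^(-l_i) ≤ 1 for prefix-free code
Calculating: 2^(-3) + 2^(-2) + 2^(-2) + 2^(-3) + 2^(-3) + 2^(-6) + 2^(-6)
= 0.125 + 0.25 + 0.25 + 0.125 + 0.125 + 0.015625 + 0.015625
= 0.9062
Since 0.9062 ≤ 1, prefix-free code exists


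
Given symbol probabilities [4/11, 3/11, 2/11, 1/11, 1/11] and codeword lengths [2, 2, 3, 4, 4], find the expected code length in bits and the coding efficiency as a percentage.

Average length L = Σ p_i × l_i = 2.5455 bits
Entropy H = 2.1181 bits
Efficiency η = H/L × 100% = 83.21%


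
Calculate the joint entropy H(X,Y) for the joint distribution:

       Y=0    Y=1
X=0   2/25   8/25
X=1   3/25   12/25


H(X,Y) = -Σ p(x,y) log₂ p(x,y)
  p(0,0)=2/25: -0.0800 × log₂(0.0800) = 0.2915
  p(0,1)=8/25: -0.3200 × log₂(0.3200) = 0.5260
  p(1,0)=3/25: -0.1200 × log₂(0.1200) = 0.3671
  p(1,1)=12/25: -0.4800 × log₂(0.4800) = 0.5083
H(X,Y) = 1.6929 bits


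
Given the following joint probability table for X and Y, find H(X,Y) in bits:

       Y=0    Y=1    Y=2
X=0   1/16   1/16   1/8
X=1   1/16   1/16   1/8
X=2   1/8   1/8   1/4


H(X,Y) = -Σ p(x,y) log₂ p(x,y)
  p(0,0)=1/16: -0.0625 × log₂(0.0625) = 0.2500
  p(0,1)=1/16: -0.0625 × log₂(0.0625) = 0.2500
  p(0,2)=1/8: -0.1250 × log₂(0.1250) = 0.3750
  p(1,0)=1/16: -0.0625 × log₂(0.0625) = 0.2500
  p(1,1)=1/16: -0.0625 × log₂(0.0625) = 0.2500
  p(1,2)=1/8: -0.1250 × log₂(0.1250) = 0.3750
  p(2,0)=1/8: -0.1250 × log₂(0.1250) = 0.3750
  p(2,1)=1/8: -0.1250 × log₂(0.1250) = 0.3750
  p(2,2)=1/4: -0.2500 × log₂(0.2500) = 0.5000
H(X,Y) = 3.0000 bits


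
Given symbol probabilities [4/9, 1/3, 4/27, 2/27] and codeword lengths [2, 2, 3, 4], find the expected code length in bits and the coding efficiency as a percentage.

Average length L = Σ p_i × l_i = 2.2963 bits
Entropy H = 1.7346 bits
Efficiency η = H/L × 100% = 75.54%


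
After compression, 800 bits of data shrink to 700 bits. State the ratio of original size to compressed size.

Compression ratio = Original / Compressed
= 800 / 700 = 1.14:1


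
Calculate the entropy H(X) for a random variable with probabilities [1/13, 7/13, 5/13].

H(X) = -Σ p(x) log₂ p(x)
  -1/13 × log₂(1/13) = 0.2846
  -7/13 × log₂(7/13) = 0.4809
  -5/13 × log₂(5/13) = 0.5302
H(X) = 1.2957 bits


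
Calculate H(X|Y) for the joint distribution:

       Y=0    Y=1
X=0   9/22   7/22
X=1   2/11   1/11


H(X|Y) = Σ_y p(y) H(X|Y=y)
  p(Y=0) = 13/22, H(X|Y=0) = 0.8905
  p(Y=1) = 9/22, H(X|Y=1) = 0.7642
H(X|Y) = 0.5909×0.8905 + 0.4091×0.7642 = 0.8388 bits


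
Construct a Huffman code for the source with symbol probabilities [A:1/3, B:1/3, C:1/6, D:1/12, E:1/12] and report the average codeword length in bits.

Huffman tree construction:
Combine smallest probabilities repeatedly
Resulting codes:
  A: 10 (length 2)
  B: 11 (length 2)
  C: 00 (length 2)
  D: 010 (length 3)
  E: 011 (length 3)
Average length = Σ p(s) × length(s) = 2.1667 bits


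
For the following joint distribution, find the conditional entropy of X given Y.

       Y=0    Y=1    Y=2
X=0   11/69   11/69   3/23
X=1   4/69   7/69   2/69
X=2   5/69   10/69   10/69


H(X|Y) = Σ_y p(y) H(X|Y=y)
  p(Y=0) = 20/69, H(X|Y=0) = 1.4388
  p(Y=1) = 28/69, H(X|Y=1) = 1.5601
  p(Y=2) = 7/23, H(X|Y=2) = 1.3567
H(X|Y) = 0.2899×1.4388 + 0.4058×1.5601 + 0.3043×1.3567 = 1.4630 bits


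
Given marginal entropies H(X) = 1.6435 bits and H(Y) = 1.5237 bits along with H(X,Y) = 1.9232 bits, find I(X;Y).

I(X;Y) = H(X) + H(Y) - H(X,Y)
I(X;Y) = 1.6435 + 1.5237 - 1.9232 = 1.244 bits


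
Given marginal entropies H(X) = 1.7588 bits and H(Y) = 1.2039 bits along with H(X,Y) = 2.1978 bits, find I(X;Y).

I(X;Y) = H(X) + H(Y) - H(X,Y)
I(X;Y) = 1.7588 + 1.2039 - 2.1978 = 0.7649 bits


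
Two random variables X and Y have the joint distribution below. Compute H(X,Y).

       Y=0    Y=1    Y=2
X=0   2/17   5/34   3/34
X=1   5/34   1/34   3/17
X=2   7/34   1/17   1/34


H(X,Y) = -Σ p(x,y) log₂ p(x,y)
  p(0,0)=2/17: -0.1176 × log₂(0.1176) = 0.3632
  p(0,1)=5/34: -0.1471 × log₂(0.1471) = 0.4067
  p(0,2)=3/34: -0.0882 × log₂(0.0882) = 0.3090
  p(1,0)=5/34: -0.1471 × log₂(0.1471) = 0.4067
  p(1,1)=1/34: -0.0294 × log₂(0.0294) = 0.1496
  p(1,2)=3/17: -0.1765 × log₂(0.1765) = 0.4416
  p(2,0)=7/34: -0.2059 × log₂(0.2059) = 0.4694
  p(2,1)=1/17: -0.0588 × log₂(0.0588) = 0.2404
  p(2,2)=1/34: -0.0294 × log₂(0.0294) = 0.1496
H(X,Y) = 2.9364 bits


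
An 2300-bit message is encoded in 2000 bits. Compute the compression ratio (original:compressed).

Compression ratio = Original / Compressed
= 2300 / 2000 = 1.15:1


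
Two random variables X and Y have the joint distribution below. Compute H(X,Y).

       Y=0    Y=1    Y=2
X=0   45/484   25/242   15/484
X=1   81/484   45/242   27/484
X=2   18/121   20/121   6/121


H(X,Y) = -Σ p(x,y) log₂ p(x,y)
  p(0,0)=45/484: -0.0930 × log₂(0.0930) = 0.3186
  p(0,1)=25/242: -0.1033 × log₂(0.1033) = 0.3383
  p(0,2)=15/484: -0.0310 × log₂(0.0310) = 0.1553
  p(1,0)=81/484: -0.1674 × log₂(0.1674) = 0.4316
  p(1,1)=45/242: -0.1860 × log₂(0.1860) = 0.4513
  p(1,2)=27/484: -0.0558 × log₂(0.0558) = 0.2323
  p(2,0)=18/121: -0.1488 × log₂(0.1488) = 0.4089
  p(2,1)=20/121: -0.1653 × log₂(0.1653) = 0.4292
  p(2,2)=6/121: -0.0496 × log₂(0.0496) = 0.2149
H(X,Y) = 2.9806 bits


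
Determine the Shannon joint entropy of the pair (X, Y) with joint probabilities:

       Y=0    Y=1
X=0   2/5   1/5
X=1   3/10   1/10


H(X,Y) = -Σ p(x,y) log₂ p(x,y)
  p(0,0)=2/5: -0.4000 × log₂(0.4000) = 0.5288
  p(0,1)=1/5: -0.2000 × log₂(0.2000) = 0.4644
  p(1,0)=3/10: -0.3000 × log₂(0.3000) = 0.5211
  p(1,1)=1/10: -0.1000 × log₂(0.1000) = 0.3322
H(X,Y) = 1.8464 bits


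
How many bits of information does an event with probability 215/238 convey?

Information content I(x) = -log₂(p(x))
I = -log₂(215/238) = -log₂(0.9034)
I = 0.1466 bits


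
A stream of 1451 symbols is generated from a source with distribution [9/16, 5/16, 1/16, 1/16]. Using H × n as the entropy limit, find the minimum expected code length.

Entropy H = 1.4913 bits/symbol
Minimum bits = H × n = 1.4913 × 1451
= 2163.90 bits


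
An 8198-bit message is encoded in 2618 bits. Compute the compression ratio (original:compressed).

Compression ratio = Original / Compressed
= 8198 / 2618 = 3.13:1


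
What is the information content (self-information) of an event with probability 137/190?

Information content I(x) = -log₂(p(x))
I = -log₂(137/190) = -log₂(0.7211)
I = 0.4718 bits


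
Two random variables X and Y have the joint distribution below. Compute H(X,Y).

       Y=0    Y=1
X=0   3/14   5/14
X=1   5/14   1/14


H(X,Y) = -Σ p(x,y) log₂ p(x,y)
  p(0,0)=3/14: -0.2143 × log₂(0.2143) = 0.4762
  p(0,1)=5/14: -0.3571 × log₂(0.3571) = 0.5305
  p(1,0)=5/14: -0.3571 × log₂(0.3571) = 0.5305
  p(1,1)=1/14: -0.0714 × log₂(0.0714) = 0.2720
H(X,Y) = 1.8092 bits


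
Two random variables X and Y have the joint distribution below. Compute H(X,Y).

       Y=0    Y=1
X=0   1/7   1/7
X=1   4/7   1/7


H(X,Y) = -Σ p(x,y) log₂ p(x,y)
  p(0,0)=1/7: -0.1429 × log₂(0.1429) = 0.4011
  p(0,1)=1/7: -0.1429 × log₂(0.1429) = 0.4011
  p(1,0)=4/7: -0.5714 × log₂(0.5714) = 0.4613
  p(1,1)=1/7: -0.1429 × log₂(0.1429) = 0.4011
H(X,Y) = 1.6645 bits


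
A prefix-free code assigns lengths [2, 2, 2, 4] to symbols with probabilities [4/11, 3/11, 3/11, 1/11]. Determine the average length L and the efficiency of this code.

Average length L = Σ p_i × l_i = 2.1818 bits
Entropy H = 1.8676 bits
Efficiency η = H/L × 100% = 85.60%


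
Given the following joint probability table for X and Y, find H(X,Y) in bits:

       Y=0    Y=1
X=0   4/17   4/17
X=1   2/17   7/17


H(X,Y) = -Σ p(x,y) log₂ p(x,y)
  p(0,0)=4/17: -0.2353 × log₂(0.2353) = 0.4912
  p(0,1)=4/17: -0.2353 × log₂(0.2353) = 0.4912
  p(1,0)=2/17: -0.1176 × log₂(0.1176) = 0.3632
  p(1,1)=7/17: -0.4118 × log₂(0.4118) = 0.5271
H(X,Y) = 1.8727 bits


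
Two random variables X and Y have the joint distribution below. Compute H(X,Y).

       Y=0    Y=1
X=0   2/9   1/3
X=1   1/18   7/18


H(X,Y) = -Σ p(x,y) log₂ p(x,y)
  p(0,0)=2/9: -0.2222 × log₂(0.2222) = 0.4822
  p(0,1)=1/3: -0.3333 × log₂(0.3333) = 0.5283
  p(1,0)=1/18: -0.0556 × log₂(0.0556) = 0.2317
  p(1,1)=7/18: -0.3889 × log₂(0.3889) = 0.5299
H(X,Y) = 1.7721 bits


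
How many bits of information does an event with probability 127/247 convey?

Information content I(x) = -log₂(p(x))
I = -log₂(127/247) = -log₂(0.5142)
I = 0.9597 bits


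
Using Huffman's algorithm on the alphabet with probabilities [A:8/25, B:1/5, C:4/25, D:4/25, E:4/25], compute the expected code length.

Huffman tree construction:
Combine smallest probabilities repeatedly
Resulting codes:
  A: 10 (length 2)
  B: 01 (length 2)
  C: 110 (length 3)
  D: 111 (length 3)
  E: 00 (length 2)
Average length = Σ p(s) × length(s) = 2.3200 bits


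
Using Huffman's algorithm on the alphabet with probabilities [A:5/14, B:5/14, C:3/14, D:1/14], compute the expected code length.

Huffman tree construction:
Combine smallest probabilities repeatedly
Resulting codes:
  A: 11 (length 2)
  B: 0 (length 1)
  C: 101 (length 3)
  D: 100 (length 3)
Average length = Σ p(s) × length(s) = 1.9286 bits


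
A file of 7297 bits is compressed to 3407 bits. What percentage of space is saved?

Space savings = (1 - Compressed/Original) × 100%
= (1 - 3407/7297) × 100%
= 53.31%


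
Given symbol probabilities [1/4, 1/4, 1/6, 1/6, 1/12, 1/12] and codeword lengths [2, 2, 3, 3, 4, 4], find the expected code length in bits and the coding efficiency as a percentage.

Average length L = Σ p_i × l_i = 2.6667 bits
Entropy H = 2.4591 bits
Efficiency η = H/L × 100% = 92.22%


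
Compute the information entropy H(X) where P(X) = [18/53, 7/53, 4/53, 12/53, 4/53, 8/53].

H(X) = -Σ p(x) log₂ p(x)
  -18/53 × log₂(18/53) = 0.5291
  -7/53 × log₂(7/53) = 0.3857
  -4/53 × log₂(4/53) = 0.2814
  -12/53 × log₂(12/53) = 0.4852
  -4/53 × log₂(4/53) = 0.2814
  -8/53 × log₂(8/53) = 0.4118
H(X) = 2.3745 bits


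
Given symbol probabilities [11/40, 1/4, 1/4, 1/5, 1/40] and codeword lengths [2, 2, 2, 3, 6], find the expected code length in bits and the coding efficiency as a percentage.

Average length L = Σ p_i × l_i = 2.3000 bits
Entropy H = 2.1096 bits
Efficiency η = H/L × 100% = 91.72%


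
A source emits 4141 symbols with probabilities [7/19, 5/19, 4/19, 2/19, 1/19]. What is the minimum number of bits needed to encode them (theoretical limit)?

Entropy H = 2.0763 bits/symbol
Minimum bits = H × n = 2.0763 × 4141
= 8597.91 bits


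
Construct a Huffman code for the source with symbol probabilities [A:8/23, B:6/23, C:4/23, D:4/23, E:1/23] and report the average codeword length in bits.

Huffman tree construction:
Combine smallest probabilities repeatedly
Resulting codes:
  A: 11 (length 2)
  B: 10 (length 2)
  C: 011 (length 3)
  D: 00 (length 2)
  E: 010 (length 3)
Average length = Σ p(s) × length(s) = 2.2174 bits


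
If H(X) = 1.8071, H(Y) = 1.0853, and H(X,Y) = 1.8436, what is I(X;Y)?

I(X;Y) = H(X) + H(Y) - H(X,Y)
I(X;Y) = 1.8071 + 1.0853 - 1.8436 = 1.0488 bits


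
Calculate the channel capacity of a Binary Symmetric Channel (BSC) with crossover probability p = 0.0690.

For BSC with error probability p:
C = 1 - H(p) where H(p) is binary entropy
H(0.0690) = -0.0690 × log₂(0.0690) - 0.9310 × log₂(0.9310)
H(p) = 0.3622
C = 1 - 0.3622 = 0.6378 bits/use


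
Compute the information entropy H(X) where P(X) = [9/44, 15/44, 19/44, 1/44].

H(X) = -Σ p(x) log₂ p(x)
  -9/44 × log₂(9/44) = 0.4683
  -15/44 × log₂(15/44) = 0.5293
  -19/44 × log₂(19/44) = 0.5231
  -1/44 × log₂(1/44) = 0.1241
H(X) = 1.6448 bits


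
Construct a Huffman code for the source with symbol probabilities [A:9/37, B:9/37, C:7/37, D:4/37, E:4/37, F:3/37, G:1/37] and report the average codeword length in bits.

Huffman tree construction:
Combine smallest probabilities repeatedly
Resulting codes:
  A: 01 (length 2)
  B: 10 (length 2)
  C: 111 (length 3)
  D: 000 (length 3)
  E: 001 (length 3)
  F: 1101 (length 4)
  G: 1100 (length 4)
Average length = Σ p(s) × length(s) = 2.6216 bits


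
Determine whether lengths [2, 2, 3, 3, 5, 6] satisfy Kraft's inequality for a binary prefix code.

Kraft inequality: Σ 2^(-l_i) ≤ 1 for prefix-free code
Calculating: 2^(-2) + 2^(-2) + 2^(-3) + 2^(-3) + 2^(-5) + 2^(-6)
= 0.25 + 0.25 + 0.125 + 0.125 + 0.03125 + 0.015625
= 0.7969
Since 0.7969 ≤ 1, prefix-free code exists


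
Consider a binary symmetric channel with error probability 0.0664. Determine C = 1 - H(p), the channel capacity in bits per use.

For BSC with error probability p:
C = 1 - H(p) where H(p) is binary entropy
H(0.0664) = -0.0664 × log₂(0.0664) - 0.9336 × log₂(0.9336)
H(p) = 0.3523
C = 1 - 0.3523 = 0.6477 bits/use


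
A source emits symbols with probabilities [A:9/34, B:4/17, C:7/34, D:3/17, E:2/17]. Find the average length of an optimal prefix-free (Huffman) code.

Huffman tree construction:
Combine smallest probabilities repeatedly
Resulting codes:
  A: 10 (length 2)
  B: 01 (length 2)
  C: 00 (length 2)
  D: 111 (length 3)
  E: 110 (length 3)
Average length = Σ p(s) × length(s) = 2.2941 bits


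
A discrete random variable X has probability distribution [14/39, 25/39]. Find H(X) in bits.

H(X) = -Σ p(x) log₂ p(x)
  -14/39 × log₂(14/39) = 0.5306
  -25/39 × log₂(25/39) = 0.4112
H(X) = 0.9418 bits


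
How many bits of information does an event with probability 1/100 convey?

Information content I(x) = -log₂(p(x))
I = -log₂(1/100) = -log₂(0.0100)
I = 6.6439 bits


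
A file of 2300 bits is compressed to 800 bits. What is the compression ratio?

Compression ratio = Original / Compressed
= 2300 / 800 = 2.88:1


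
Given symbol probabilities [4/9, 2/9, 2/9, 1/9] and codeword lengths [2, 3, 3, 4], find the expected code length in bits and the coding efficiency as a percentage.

Average length L = Σ p_i × l_i = 2.6667 bits
Entropy H = 1.8366 bits
Efficiency η = H/L × 100% = 68.87%


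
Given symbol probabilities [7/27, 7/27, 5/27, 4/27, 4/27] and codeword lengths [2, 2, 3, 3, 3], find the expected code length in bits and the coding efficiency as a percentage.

Average length L = Σ p_i × l_i = 2.4815 bits
Entropy H = 2.2766 bits
Efficiency η = H/L × 100% = 91.75%


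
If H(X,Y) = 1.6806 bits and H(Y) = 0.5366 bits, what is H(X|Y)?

Chain rule: H(X,Y) = H(X|Y) + H(Y)
H(X|Y) = H(X,Y) - H(Y) = 1.6806 - 0.5366 = 1.144 bits


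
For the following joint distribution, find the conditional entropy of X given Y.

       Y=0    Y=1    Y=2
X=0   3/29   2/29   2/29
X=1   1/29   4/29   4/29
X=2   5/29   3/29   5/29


H(X|Y) = Σ_y p(y) H(X|Y=y)
  p(Y=0) = 9/29, H(X|Y=0) = 1.3516
  p(Y=1) = 9/29, H(X|Y=1) = 1.5305
  p(Y=2) = 11/29, H(X|Y=2) = 1.4949
H(X|Y) = 0.3103×1.3516 + 0.3103×1.5305 + 0.3793×1.4949 = 1.4615 bits


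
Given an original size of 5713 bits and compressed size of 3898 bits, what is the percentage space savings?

Space savings = (1 - Compressed/Original) × 100%
= (1 - 3898/5713) × 100%
= 31.77%


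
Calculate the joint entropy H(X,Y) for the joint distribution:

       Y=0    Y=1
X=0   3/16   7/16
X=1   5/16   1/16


H(X,Y) = -Σ p(x,y) log₂ p(x,y)
  p(0,0)=3/16: -0.1875 × log₂(0.1875) = 0.4528
  p(0,1)=7/16: -0.4375 × log₂(0.4375) = 0.5218
  p(1,0)=5/16: -0.3125 × log₂(0.3125) = 0.5244
  p(1,1)=1/16: -0.0625 × log₂(0.0625) = 0.2500
H(X,Y) = 1.7490 bits


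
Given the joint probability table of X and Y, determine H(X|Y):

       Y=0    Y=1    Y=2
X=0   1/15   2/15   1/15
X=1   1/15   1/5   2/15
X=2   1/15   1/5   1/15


H(X|Y) = Σ_y p(y) H(X|Y=y)
  p(Y=0) = 1/5, H(X|Y=0) = 1.5850
  p(Y=1) = 8/15, H(X|Y=1) = 1.5613
  p(Y=2) = 4/15, H(X|Y=2) = 1.5000
H(X|Y) = 0.2000×1.5850 + 0.5333×1.5613 + 0.2667×1.5000 = 1.5497 bits


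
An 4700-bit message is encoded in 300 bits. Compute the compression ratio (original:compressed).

Compression ratio = Original / Compressed
= 4700 / 300 = 15.67:1


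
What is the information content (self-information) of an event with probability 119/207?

Information content I(x) = -log₂(p(x))
I = -log₂(119/207) = -log₂(0.5749)
I = 0.7987 bits


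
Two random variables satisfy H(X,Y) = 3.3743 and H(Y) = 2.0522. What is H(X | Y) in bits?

Chain rule: H(X,Y) = H(X|Y) + H(Y)
H(X|Y) = H(X,Y) - H(Y) = 3.3743 - 2.0522 = 1.3221 bits


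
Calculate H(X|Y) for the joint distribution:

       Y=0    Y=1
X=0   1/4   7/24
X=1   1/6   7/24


H(X|Y) = Σ_y p(y) H(X|Y=y)
  p(Y=0) = 5/12, H(X|Y=0) = 0.9710
  p(Y=1) = 7/12, H(X|Y=1) = 1.0000
H(X|Y) = 0.4167×0.9710 + 0.5833×1.0000 = 0.9879 bits


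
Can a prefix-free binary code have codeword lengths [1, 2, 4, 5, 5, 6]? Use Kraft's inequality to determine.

Kraft inequality: Σ 2^(-l_i) ≤ 1 for prefix-free code
Calculating: 2^(-1) + 2^(-2) + 2^(-4) + 2^(-5) + 2^(-5) + 2^(-6)
= 0.5 + 0.25 + 0.0625 + 0.03125 + 0.03125 + 0.015625
= 0.8906
Since 0.8906 ≤ 1, prefix-free code exists


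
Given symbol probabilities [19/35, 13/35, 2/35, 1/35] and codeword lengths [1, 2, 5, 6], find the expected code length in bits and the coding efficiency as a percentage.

Average length L = Σ p_i × l_i = 1.7429 bits
Entropy H = 1.3917 bits
Efficiency η = H/L × 100% = 79.85%


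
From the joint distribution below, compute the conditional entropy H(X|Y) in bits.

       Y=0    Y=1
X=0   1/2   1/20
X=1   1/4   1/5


H(X|Y) = Σ_y p(y) H(X|Y=y)
  p(Y=0) = 3/4, H(X|Y=0) = 0.9183
  p(Y=1) = 1/4, H(X|Y=1) = 0.7219
H(X|Y) = 0.7500×0.9183 + 0.2500×0.7219 = 0.8692 bits


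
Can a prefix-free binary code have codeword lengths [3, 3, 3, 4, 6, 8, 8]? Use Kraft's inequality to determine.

Kraft inequality: Σ 2^(-l_i) ≤ 1 for prefix-free code
Calculating: 2^(-3) + 2^(-3) + 2^(-3) + 2^(-4) + 2^(-6) + 2^(-8) + 2^(-8)
= 0.125 + 0.125 + 0.125 + 0.0625 + 0.015625 + 0.00390625 + 0.00390625
= 0.4609
Since 0.4609 ≤ 1, prefix-free code exists


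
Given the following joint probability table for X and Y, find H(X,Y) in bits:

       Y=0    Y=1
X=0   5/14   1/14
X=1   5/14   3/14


H(X,Y) = -Σ p(x,y) log₂ p(x,y)
  p(0,0)=5/14: -0.3571 × log₂(0.3571) = 0.5305
  p(0,1)=1/14: -0.0714 × log₂(0.0714) = 0.2720
  p(1,0)=5/14: -0.3571 × log₂(0.3571) = 0.5305
  p(1,1)=3/14: -0.2143 × log₂(0.2143) = 0.4762
H(X,Y) = 1.8092 bits


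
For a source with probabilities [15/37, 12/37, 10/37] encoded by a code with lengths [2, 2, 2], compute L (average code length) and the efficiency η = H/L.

Average length L = Σ p_i × l_i = 2.0000 bits
Entropy H = 1.5651 bits
Efficiency η = H/L × 100% = 78.25%


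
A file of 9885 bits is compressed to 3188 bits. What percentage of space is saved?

Space savings = (1 - Compressed/Original) × 100%
= (1 - 3188/9885) × 100%
= 67.75%


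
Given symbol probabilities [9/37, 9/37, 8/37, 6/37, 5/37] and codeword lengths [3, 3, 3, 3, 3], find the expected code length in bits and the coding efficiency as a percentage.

Average length L = Σ p_i × l_i = 3.0000 bits
Entropy H = 2.2857 bits
Efficiency η = H/L × 100% = 76.19%


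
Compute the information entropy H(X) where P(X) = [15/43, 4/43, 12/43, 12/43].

H(X) = -Σ p(x) log₂ p(x)
  -15/43 × log₂(15/43) = 0.5300
  -4/43 × log₂(4/43) = 0.3187
  -12/43 × log₂(12/43) = 0.5139
  -12/43 × log₂(12/43) = 0.5139
H(X) = 1.8764 bits


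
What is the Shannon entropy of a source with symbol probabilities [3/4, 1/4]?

H(X) = -Σ p(x) log₂ p(x)
  -3/4 × log₂(3/4) = 0.3113
  -1/4 × log₂(1/4) = 0.5000
H(X) = 0.8113 bits


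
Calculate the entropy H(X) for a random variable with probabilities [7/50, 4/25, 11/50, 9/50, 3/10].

H(X) = -Σ p(x) log₂ p(x)
  -7/50 × log₂(7/50) = 0.3971
  -4/25 × log₂(4/25) = 0.4230
  -11/50 × log₂(11/50) = 0.4806
  -9/50 × log₂(9/50) = 0.4453
  -3/10 × log₂(3/10) = 0.5211
H(X) = 2.2671 bits


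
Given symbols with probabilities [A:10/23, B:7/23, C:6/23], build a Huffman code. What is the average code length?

Huffman tree construction:
Combine smallest probabilities repeatedly
Resulting codes:
  A: 0 (length 1)
  B: 11 (length 2)
  C: 10 (length 2)
Average length = Σ p(s) × length(s) = 1.5652 bits


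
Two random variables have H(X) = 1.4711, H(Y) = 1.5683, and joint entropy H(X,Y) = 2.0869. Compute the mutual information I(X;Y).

I(X;Y) = H(X) + H(Y) - H(X,Y)
I(X;Y) = 1.4711 + 1.5683 - 2.0869 = 0.9525 bits


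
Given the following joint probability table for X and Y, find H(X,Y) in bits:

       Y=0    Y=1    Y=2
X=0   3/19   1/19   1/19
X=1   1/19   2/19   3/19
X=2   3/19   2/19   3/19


H(X,Y) = -Σ p(x,y) log₂ p(x,y)
  p(0,0)=3/19: -0.1579 × log₂(0.1579) = 0.4205
  p(0,1)=1/19: -0.0526 × log₂(0.0526) = 0.2236
  p(0,2)=1/19: -0.0526 × log₂(0.0526) = 0.2236
  p(1,0)=1/19: -0.0526 × log₂(0.0526) = 0.2236
  p(1,1)=2/19: -0.1053 × log₂(0.1053) = 0.3419
  p(1,2)=3/19: -0.1579 × log₂(0.1579) = 0.4205
  p(2,0)=3/19: -0.1579 × log₂(0.1579) = 0.4205
  p(2,1)=2/19: -0.1053 × log₂(0.1053) = 0.3419
  p(2,2)=3/19: -0.1579 × log₂(0.1579) = 0.4205
H(X,Y) = 3.0364 bits


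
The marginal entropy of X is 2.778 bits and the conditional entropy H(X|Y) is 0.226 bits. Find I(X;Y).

I(X;Y) = H(X) - H(X|Y)
I(X;Y) = 2.778 - 0.226 = 2.552 bits


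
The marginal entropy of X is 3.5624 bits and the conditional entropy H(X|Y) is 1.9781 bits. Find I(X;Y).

I(X;Y) = H(X) - H(X|Y)
I(X;Y) = 3.5624 - 1.9781 = 1.5843 bits


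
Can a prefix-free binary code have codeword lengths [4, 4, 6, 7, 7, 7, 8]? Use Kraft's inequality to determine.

Kraft inequality: Σ 2^(-l_i) ≤ 1 for prefix-free code
Calculating: 2^(-4) + 2^(-4) + 2^(-6) + 2^(-7) + 2^(-7) + 2^(-7) + 2^(-8)
= 0.0625 + 0.0625 + 0.015625 + 0.0078125 + 0.0078125 + 0.0078125 + 0.00390625
= 0.1680
Since 0.1680 ≤ 1, prefix-free code exists


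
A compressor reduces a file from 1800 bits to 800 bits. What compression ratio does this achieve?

Compression ratio = Original / Compressed
= 1800 / 800 = 2.25:1


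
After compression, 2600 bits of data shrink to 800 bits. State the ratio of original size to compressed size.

Compression ratio = Original / Compressed
= 2600 / 800 = 3.25:1


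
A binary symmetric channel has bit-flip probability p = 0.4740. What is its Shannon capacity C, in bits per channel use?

For BSC with error probability p:
C = 1 - H(p) where H(p) is binary entropy
H(0.4740) = -0.4740 × log₂(0.4740) - 0.5260 × log₂(0.5260)
H(p) = 0.9980
C = 1 - 0.9980 = 0.0020 bits/use


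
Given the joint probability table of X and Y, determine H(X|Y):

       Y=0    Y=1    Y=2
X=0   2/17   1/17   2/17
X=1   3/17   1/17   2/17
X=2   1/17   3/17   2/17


H(X|Y) = Σ_y p(y) H(X|Y=y)
  p(Y=0) = 6/17, H(X|Y=0) = 1.4591
  p(Y=1) = 5/17, H(X|Y=1) = 1.3710
  p(Y=2) = 6/17, H(X|Y=2) = 1.5850
H(X|Y) = 0.3529×1.4591 + 0.2941×1.3710 + 0.3529×1.5850 = 1.4776 bits


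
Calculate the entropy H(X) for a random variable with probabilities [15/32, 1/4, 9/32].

H(X) = -Σ p(x) log₂ p(x)
  -15/32 × log₂(15/32) = 0.5124
  -1/4 × log₂(1/4) = 0.5000
  -9/32 × log₂(9/32) = 0.5147
H(X) = 1.5271 bits


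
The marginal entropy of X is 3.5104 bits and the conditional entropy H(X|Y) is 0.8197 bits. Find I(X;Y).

I(X;Y) = H(X) - H(X|Y)
I(X;Y) = 3.5104 - 0.8197 = 2.6907 bits


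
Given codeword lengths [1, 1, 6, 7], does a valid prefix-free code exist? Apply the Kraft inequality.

Kraft inequality: Σ 2^(-l_i) ≤ 1 for prefix-free code
Calculating: 2^(-1) + 2^(-1) + 2^(-6) + 2^(-7)
= 0.5 + 0.5 + 0.015625 + 0.0078125
= 1.0234
Since 1.0234 > 1, prefix-free code does not exist


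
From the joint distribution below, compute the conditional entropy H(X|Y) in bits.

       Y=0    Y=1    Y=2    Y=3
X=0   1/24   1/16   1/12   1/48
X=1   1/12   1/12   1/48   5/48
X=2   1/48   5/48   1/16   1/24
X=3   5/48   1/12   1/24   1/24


H(X|Y) = Σ_y p(y) H(X|Y=y)
  p(Y=0) = 1/4, H(X|Y=0) = 1.7842
  p(Y=1) = 1/3, H(X|Y=1) = 1.9772
  p(Y=2) = 5/24, H(X|Y=2) = 1.8464
  p(Y=3) = 5/24, H(X|Y=3) = 1.7610
H(X|Y) = 0.2500×1.7842 + 0.3333×1.9772 + 0.2083×1.8464 + 0.2083×1.7610 = 1.8567 bits


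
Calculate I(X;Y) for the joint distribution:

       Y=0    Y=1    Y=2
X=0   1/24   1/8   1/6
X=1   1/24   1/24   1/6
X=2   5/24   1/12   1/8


H(X) = 1.5546, H(Y) = 1.5343, H(X,Y) = 2.9550
I(X;Y) = H(X) + H(Y) - H(X,Y) = 0.1339 bits


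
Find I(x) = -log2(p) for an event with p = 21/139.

Information content I(x) = -log₂(p(x))
I = -log₂(21/139) = -log₂(0.1511)
I = 2.7266 bits


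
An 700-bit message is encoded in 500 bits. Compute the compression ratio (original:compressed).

Compression ratio = Original / Compressed
= 700 / 500 = 1.40:1


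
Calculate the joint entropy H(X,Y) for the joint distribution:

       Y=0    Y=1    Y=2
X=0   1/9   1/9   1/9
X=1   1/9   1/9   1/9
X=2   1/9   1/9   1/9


H(X,Y) = -Σ p(x,y) log₂ p(x,y)
  p(0,0)=1/9: -0.1111 × log₂(0.1111) = 0.3522
  p(0,1)=1/9: -0.1111 × log₂(0.1111) = 0.3522
  p(0,2)=1/9: -0.1111 × log₂(0.1111) = 0.3522
  p(1,0)=1/9: -0.1111 × log₂(0.1111) = 0.3522
  p(1,1)=1/9: -0.1111 × log₂(0.1111) = 0.3522
  p(1,2)=1/9: -0.1111 × log₂(0.1111) = 0.3522
  p(2,0)=1/9: -0.1111 × log₂(0.1111) = 0.3522
  p(2,1)=1/9: -0.1111 × log₂(0.1111) = 0.3522
  p(2,2)=1/9: -0.1111 × log₂(0.1111) = 0.3522
H(X,Y) = 3.1699 bits


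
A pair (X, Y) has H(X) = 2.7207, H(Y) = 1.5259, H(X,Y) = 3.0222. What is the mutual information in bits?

I(X;Y) = H(X) + H(Y) - H(X,Y)
I(X;Y) = 2.7207 + 1.5259 - 3.0222 = 1.2244 bits


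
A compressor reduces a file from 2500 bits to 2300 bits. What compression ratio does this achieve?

Compression ratio = Original / Compressed
= 2500 / 2300 = 1.09:1


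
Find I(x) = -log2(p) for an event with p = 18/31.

Information content I(x) = -log₂(p(x))
I = -log₂(18/31) = -log₂(0.5806)
I = 0.7843 bits


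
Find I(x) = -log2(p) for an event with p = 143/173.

Information content I(x) = -log₂(p(x))
I = -log₂(143/173) = -log₂(0.8266)
I = 0.2748 bits


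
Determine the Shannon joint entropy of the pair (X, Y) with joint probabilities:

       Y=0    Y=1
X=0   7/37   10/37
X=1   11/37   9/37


H(X,Y) = -Σ p(x,y) log₂ p(x,y)
  p(0,0)=7/37: -0.1892 × log₂(0.1892) = 0.4545
  p(0,1)=10/37: -0.2703 × log₂(0.2703) = 0.5101
  p(1,0)=11/37: -0.2973 × log₂(0.2973) = 0.5203
  p(1,1)=9/37: -0.2432 × log₂(0.2432) = 0.4961
H(X,Y) = 1.9810 bits


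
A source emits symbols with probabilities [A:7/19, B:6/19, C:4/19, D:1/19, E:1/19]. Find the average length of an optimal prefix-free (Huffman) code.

Huffman tree construction:
Combine smallest probabilities repeatedly
Resulting codes:
  A: 0 (length 1)
  B: 10 (length 2)
  C: 111 (length 3)
  D: 1100 (length 4)
  E: 1101 (length 4)
Average length = Σ p(s) × length(s) = 2.0526 bits


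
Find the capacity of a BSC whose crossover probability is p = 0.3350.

For BSC with error probability p:
C = 1 - H(p) where H(p) is binary entropy
H(0.3350) = -0.3350 × log₂(0.3350) - 0.6650 × log₂(0.6650)
H(p) = 0.9200
C = 1 - 0.9200 = 0.0800 bits/use


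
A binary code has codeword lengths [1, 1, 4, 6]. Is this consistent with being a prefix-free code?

Kraft inequality: Σ 2^(-l_i) ≤ 1 for prefix-free code
Calculating: 2^(-1) + 2^(-1) + 2^(-4) + 2^(-6)
= 0.5 + 0.5 + 0.0625 + 0.015625
= 1.0781
Since 1.0781 > 1, prefix-free code does not exist


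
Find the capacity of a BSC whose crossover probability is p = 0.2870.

For BSC with error probability p:
C = 1 - H(p) where H(p) is binary entropy
H(0.2870) = -0.2870 × log₂(0.2870) - 0.7130 × log₂(0.7130)
H(p) = 0.8648
C = 1 - 0.8648 = 0.1352 bits/use


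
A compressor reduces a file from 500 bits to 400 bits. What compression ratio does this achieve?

Compression ratio = Original / Compressed
= 500 / 400 = 1.25:1


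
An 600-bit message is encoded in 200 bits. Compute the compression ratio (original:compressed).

Compression ratio = Original / Compressed
= 600 / 200 = 3.00:1


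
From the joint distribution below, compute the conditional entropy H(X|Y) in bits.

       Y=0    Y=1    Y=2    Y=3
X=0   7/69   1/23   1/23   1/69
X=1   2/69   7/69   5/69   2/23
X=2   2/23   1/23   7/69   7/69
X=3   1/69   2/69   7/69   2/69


H(X|Y) = Σ_y p(y) H(X|Y=y)
  p(Y=0) = 16/69, H(X|Y=0) = 1.6774
  p(Y=1) = 5/23, H(X|Y=1) = 1.8295
  p(Y=2) = 22/69, H(X|Y=2) = 1.9291
  p(Y=3) = 16/69, H(X|Y=3) = 1.6774
H(X|Y) = 0.2319×1.6774 + 0.2174×1.8295 + 0.3188×1.9291 + 0.2319×1.6774 = 1.7907 bits


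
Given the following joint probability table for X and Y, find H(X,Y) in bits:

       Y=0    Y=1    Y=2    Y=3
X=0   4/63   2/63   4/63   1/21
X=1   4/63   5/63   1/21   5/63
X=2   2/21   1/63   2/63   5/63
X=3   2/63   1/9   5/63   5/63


H(X,Y) = -Σ p(x,y) log₂ p(x,y)
  p(0,0)=4/63: -0.0635 × log₂(0.0635) = 0.2525
  p(0,1)=2/63: -0.0317 × log₂(0.0317) = 0.1580
  p(0,2)=4/63: -0.0635 × log₂(0.0635) = 0.2525
  p(0,3)=1/21: -0.0476 × log₂(0.0476) = 0.2092
  p(1,0)=4/63: -0.0635 × log₂(0.0635) = 0.2525
  p(1,1)=5/63: -0.0794 × log₂(0.0794) = 0.2901
  p(1,2)=1/21: -0.0476 × log₂(0.0476) = 0.2092
  p(1,3)=5/63: -0.0794 × log₂(0.0794) = 0.2901
  p(2,0)=2/21: -0.0952 × log₂(0.0952) = 0.3231
  p(2,1)=1/63: -0.0159 × log₂(0.0159) = 0.0949
  p(2,2)=2/63: -0.0317 × log₂(0.0317) = 0.1580
  p(2,3)=5/63: -0.0794 × log₂(0.0794) = 0.2901
  p(3,0)=2/63: -0.0317 × log₂(0.0317) = 0.1580
  p(3,1)=1/9: -0.1111 × log₂(0.1111) = 0.3522
  p(3,2)=5/63: -0.0794 × log₂(0.0794) = 0.2901
  p(3,3)=5/63: -0.0794 × log₂(0.0794) = 0.2901
H(X,Y) = 3.8706 bits


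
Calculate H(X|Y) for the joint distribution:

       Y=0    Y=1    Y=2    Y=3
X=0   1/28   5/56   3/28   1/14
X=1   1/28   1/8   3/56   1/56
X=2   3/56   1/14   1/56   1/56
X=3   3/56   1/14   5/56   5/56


H(X|Y) = Σ_y p(y) H(X|Y=y)
  p(Y=0) = 5/28, H(X|Y=0) = 1.9710
  p(Y=1) = 5/14, H(X|Y=1) = 1.9589
  p(Y=2) = 15/56, H(X|Y=2) = 1.7819
  p(Y=3) = 11/56, H(X|Y=3) = 1.6767
H(X|Y) = 0.1786×1.9710 + 0.3571×1.9589 + 0.2679×1.7819 + 0.1964×1.6767 = 1.8582 bits


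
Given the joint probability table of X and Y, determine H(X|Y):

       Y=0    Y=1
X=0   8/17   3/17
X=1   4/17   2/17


H(X|Y) = Σ_y p(y) H(X|Y=y)
  p(Y=0) = 12/17, H(X|Y=0) = 0.9183
  p(Y=1) = 5/17, H(X|Y=1) = 0.9710
H(X|Y) = 0.7059×0.9183 + 0.2941×0.9710 = 0.9338 bits


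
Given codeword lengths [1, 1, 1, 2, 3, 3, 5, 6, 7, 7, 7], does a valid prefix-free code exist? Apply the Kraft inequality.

Kraft inequality: Σ 2^(-l_i) ≤ 1 for prefix-free code
Calculating: 2^(-1) + 2^(-1) + 2^(-1) + 2^(-2) + 2^(-3) + 2^(-3) + 2^(-5) + 2^(-6) + 2^(-7) + 2^(-7) + 2^(-7)
= 0.5 + 0.5 + 0.5 + 0.25 + 0.125 + 0.125 + 0.03125 + 0.015625 + 0.0078125 + 0.0078125 + 0.0078125
= 2.0703
Since 2.0703 > 1, prefix-free code does not exist


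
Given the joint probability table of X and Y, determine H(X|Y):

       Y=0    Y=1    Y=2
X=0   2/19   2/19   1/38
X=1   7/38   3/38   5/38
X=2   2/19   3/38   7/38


H(X|Y) = Σ_y p(y) H(X|Y=y)
  p(Y=0) = 15/38, H(X|Y=0) = 1.5301
  p(Y=1) = 5/19, H(X|Y=1) = 1.5710
  p(Y=2) = 13/38, H(X|Y=2) = 1.2957
H(X|Y) = 0.3947×1.5301 + 0.2632×1.5710 + 0.3421×1.2957 = 1.4607 bits


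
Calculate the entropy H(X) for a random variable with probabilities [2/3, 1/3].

H(X) = -Σ p(x) log₂ p(x)
  -2/3 × log₂(2/3) = 0.3900
  -1/3 × log₂(1/3) = 0.5283
H(X) = 0.9183 bits


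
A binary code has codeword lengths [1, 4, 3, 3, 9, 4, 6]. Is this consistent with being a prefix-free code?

Kraft inequality: Σ 2^(-l_i) ≤ 1 for prefix-free code
Calculating: 2^(-1) + 2^(-4) + 2^(-3) + 2^(-3) + 2^(-9) + 2^(-4) + 2^(-6)
= 0.5 + 0.0625 + 0.125 + 0.125 + 0.001953125 + 0.0625 + 0.015625
= 0.8926
Since 0.8926 ≤ 1, prefix-free code exists


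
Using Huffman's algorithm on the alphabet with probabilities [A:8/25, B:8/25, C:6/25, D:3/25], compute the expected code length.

Huffman tree construction:
Combine smallest probabilities repeatedly
Resulting codes:
  A: 10 (length 2)
  B: 11 (length 2)
  C: 01 (length 2)
  D: 00 (length 2)
Average length = Σ p(s) × length(s) = 2.0000 bits


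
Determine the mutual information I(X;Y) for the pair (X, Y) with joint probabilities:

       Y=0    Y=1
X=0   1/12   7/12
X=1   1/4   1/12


H(X) = 0.9183, H(Y) = 0.9183, H(X,Y) = 1.5511
I(X;Y) = H(X) + H(Y) - H(X,Y) = 0.2855 bits


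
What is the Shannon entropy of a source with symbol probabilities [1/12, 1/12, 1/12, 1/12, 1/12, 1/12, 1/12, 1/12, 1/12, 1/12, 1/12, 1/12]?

H(X) = -Σ p(x) log₂ p(x)
  -1/12 × log₂(1/12) = 0.2987
  -1/12 × log₂(1/12) = 0.2987
  -1/12 × log₂(1/12) = 0.2987
  -1/12 × log₂(1/12) = 0.2987
  -1/12 × log₂(1/12) = 0.2987
  -1/12 × log₂(1/12) = 0.2987
  -1/12 × log₂(1/12) = 0.2987
  -1/12 × log₂(1/12) = 0.2987
  -1/12 × log₂(1/12) = 0.2987
  -1/12 × log₂(1/12) = 0.2987
  -1/12 × log₂(1/12) = 0.2987
  -1/12 × log₂(1/12) = 0.2987
H(X) = 3.5850 bits


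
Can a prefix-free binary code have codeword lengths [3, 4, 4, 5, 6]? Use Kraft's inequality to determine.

Kraft inequality: Σ 2^(-l_i) ≤ 1 for prefix-free code
Calculating: 2^(-3) + 2^(-4) + 2^(-4) + 2^(-5) + 2^(-6)
= 0.125 + 0.0625 + 0.0625 + 0.03125 + 0.015625
= 0.2969
Since 0.2969 ≤ 1, prefix-free code exists


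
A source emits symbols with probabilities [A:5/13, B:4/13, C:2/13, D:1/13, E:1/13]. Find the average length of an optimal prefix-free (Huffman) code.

Huffman tree construction:
Combine smallest probabilities repeatedly
Resulting codes:
  A: 0 (length 1)
  B: 10 (length 2)
  C: 110 (length 3)
  D: 1110 (length 4)
  E: 1111 (length 4)
Average length = Σ p(s) × length(s) = 2.0769 bits


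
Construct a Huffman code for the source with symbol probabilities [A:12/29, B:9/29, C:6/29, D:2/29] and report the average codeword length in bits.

Huffman tree construction:
Combine smallest probabilities repeatedly
Resulting codes:
  A: 0 (length 1)
  B: 11 (length 2)
  C: 101 (length 3)
  D: 100 (length 3)
Average length = Σ p(s) × length(s) = 1.8621 bits


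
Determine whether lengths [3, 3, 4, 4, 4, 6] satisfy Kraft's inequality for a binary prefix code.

Kraft inequality: Σ 2^(-l_i) ≤ 1 for prefix-free code
Calculating: 2^(-3) + 2^(-3) + 2^(-4) + 2^(-4) + 2^(-4) + 2^(-6)
= 0.125 + 0.125 + 0.0625 + 0.0625 + 0.0625 + 0.015625
= 0.4531
Since 0.4531 ≤ 1, prefix-free code exists


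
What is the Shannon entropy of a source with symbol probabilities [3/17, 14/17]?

H(X) = -Σ p(x) log₂ p(x)
  -3/17 × log₂(3/17) = 0.4416
  -14/17 × log₂(14/17) = 0.2307
H(X) = 0.6723 bits


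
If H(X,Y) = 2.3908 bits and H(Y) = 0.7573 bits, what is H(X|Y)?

Chain rule: H(X,Y) = H(X|Y) + H(Y)
H(X|Y) = H(X,Y) - H(Y) = 2.3908 - 0.7573 = 1.6335 bits


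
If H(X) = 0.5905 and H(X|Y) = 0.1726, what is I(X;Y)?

I(X;Y) = H(X) - H(X|Y)
I(X;Y) = 0.5905 - 0.1726 = 0.4179 bits


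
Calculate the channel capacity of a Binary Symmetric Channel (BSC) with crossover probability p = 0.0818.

For BSC with error probability p:
C = 1 - H(p) where H(p) is binary entropy
H(0.0818) = -0.0818 × log₂(0.0818) - 0.9182 × log₂(0.9182)
H(p) = 0.4085
C = 1 - 0.4085 = 0.5915 bits/use


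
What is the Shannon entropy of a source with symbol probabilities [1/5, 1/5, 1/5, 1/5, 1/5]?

H(X) = -Σ p(x) log₂ p(x)
  -1/5 × log₂(1/5) = 0.4644
  -1/5 × log₂(1/5) = 0.4644
  -1/5 × log₂(1/5) = 0.4644
  -1/5 × log₂(1/5) = 0.4644
  -1/5 × log₂(1/5) = 0.4644
H(X) = 2.3219 bits


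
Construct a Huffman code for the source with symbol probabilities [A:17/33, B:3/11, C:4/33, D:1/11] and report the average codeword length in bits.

Huffman tree construction:
Combine smallest probabilities repeatedly
Resulting codes:
  A: 1 (length 1)
  B: 01 (length 2)
  C: 001 (length 3)
  D: 000 (length 3)
Average length = Σ p(s) × length(s) = 1.6970 bits


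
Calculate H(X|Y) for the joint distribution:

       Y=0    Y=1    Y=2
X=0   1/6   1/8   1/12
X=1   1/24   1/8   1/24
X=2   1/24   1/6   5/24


H(X|Y) = Σ_y p(y) H(X|Y=y)
  p(Y=0) = 1/4, H(X|Y=0) = 1.2516
  p(Y=1) = 5/12, H(X|Y=1) = 1.5710
  p(Y=2) = 1/3, H(X|Y=2) = 1.2988
H(X|Y) = 0.2500×1.2516 + 0.4167×1.5710 + 0.3333×1.2988 = 1.4004 bits


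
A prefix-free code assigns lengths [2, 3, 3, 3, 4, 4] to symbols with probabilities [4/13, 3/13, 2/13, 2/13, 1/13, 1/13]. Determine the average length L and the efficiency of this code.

Average length L = Σ p_i × l_i = 2.8462 bits
Entropy H = 2.4116 bits
Efficiency η = H/L × 100% = 84.73%


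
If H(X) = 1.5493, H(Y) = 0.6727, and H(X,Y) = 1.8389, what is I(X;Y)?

I(X;Y) = H(X) + H(Y) - H(X,Y)
I(X;Y) = 1.5493 + 0.6727 - 1.8389 = 0.3831 bits


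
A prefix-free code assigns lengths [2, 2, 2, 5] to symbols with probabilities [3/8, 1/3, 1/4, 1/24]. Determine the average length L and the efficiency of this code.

Average length L = Σ p_i × l_i = 2.1250 bits
Entropy H = 1.7500 bits
Efficiency η = H/L × 100% = 82.35%


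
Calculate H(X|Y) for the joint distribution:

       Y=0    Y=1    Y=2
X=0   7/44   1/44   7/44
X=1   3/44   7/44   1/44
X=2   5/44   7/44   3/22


H(X|Y) = Σ_y p(y) H(X|Y=y)
  p(Y=0) = 15/44, H(X|Y=0) = 1.5058
  p(Y=1) = 15/44, H(X|Y=1) = 1.2867
  p(Y=2) = 7/22, H(X|Y=2) = 1.2958
H(X|Y) = 0.3409×1.5058 + 0.3409×1.2867 + 0.3182×1.2958 = 1.3643 bits


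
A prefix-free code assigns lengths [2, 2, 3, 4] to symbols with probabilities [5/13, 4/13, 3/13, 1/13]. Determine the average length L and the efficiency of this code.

Average length L = Σ p_i × l_i = 2.3846 bits
Entropy H = 1.8262 bits
Efficiency η = H/L × 100% = 76.58%


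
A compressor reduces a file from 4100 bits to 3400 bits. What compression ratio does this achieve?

Compression ratio = Original / Compressed
= 4100 / 3400 = 1.21:1


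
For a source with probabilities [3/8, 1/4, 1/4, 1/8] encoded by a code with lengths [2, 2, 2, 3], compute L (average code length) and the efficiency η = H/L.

Average length L = Σ p_i × l_i = 2.1250 bits
Entropy H = 1.9056 bits
Efficiency η = H/L × 100% = 89.68%


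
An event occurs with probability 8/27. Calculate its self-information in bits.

Information content I(x) = -log₂(p(x))
I = -log₂(8/27) = -log₂(0.2963)
I = 1.7549 bits


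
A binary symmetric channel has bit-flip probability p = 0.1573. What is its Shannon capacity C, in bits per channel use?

For BSC with error probability p:
C = 1 - H(p) where H(p) is binary entropy
H(0.1573) = -0.1573 × log₂(0.1573) - 0.8427 × log₂(0.8427)
H(p) = 0.6278
C = 1 - 0.6278 = 0.3722 bits/use


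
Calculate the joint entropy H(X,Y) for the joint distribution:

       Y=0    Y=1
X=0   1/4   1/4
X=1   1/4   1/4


H(X,Y) = -Σ p(x,y) log₂ p(x,y)
  p(0,0)=1/4: -0.2500 × log₂(0.2500) = 0.5000
  p(0,1)=1/4: -0.2500 × log₂(0.2500) = 0.5000
  p(1,0)=1/4: -0.2500 × log₂(0.2500) = 0.5000
  p(1,1)=1/4: -0.2500 × log₂(0.2500) = 0.5000
H(X,Y) = 2.0000 bits


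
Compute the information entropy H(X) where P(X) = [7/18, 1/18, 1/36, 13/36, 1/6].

H(X) = -Σ p(x) log₂ p(x)
  -7/18 × log₂(7/18) = 0.5299
  -1/18 × log₂(1/18) = 0.2317
  -1/36 × log₂(1/36) = 0.1436
  -13/36 × log₂(13/36) = 0.5306
  -1/6 × log₂(1/6) = 0.4308
H(X) = 1.8666 bits
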